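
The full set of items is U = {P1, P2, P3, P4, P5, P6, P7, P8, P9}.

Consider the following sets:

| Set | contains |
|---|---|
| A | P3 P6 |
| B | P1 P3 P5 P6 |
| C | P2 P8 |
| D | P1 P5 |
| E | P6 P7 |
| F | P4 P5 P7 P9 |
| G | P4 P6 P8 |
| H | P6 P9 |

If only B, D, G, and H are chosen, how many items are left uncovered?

2

Union of B, D, G, H = {P1, P3, P4, P5, P6, P8, P9}.
Not covered: P2, P7 — 2 items.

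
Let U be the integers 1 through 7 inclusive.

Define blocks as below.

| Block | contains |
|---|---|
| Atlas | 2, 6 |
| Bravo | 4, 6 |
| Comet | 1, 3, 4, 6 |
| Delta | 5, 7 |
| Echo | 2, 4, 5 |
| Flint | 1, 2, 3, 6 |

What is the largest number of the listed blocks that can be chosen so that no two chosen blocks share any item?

Comet, Delta are pairwise disjoint (Comet={1,3,4,6}; Delta={5,7}).
Every remaining block overlaps one of these, and no 3 of the listed blocks are pairwise disjoint, so 2 is the maximum.

2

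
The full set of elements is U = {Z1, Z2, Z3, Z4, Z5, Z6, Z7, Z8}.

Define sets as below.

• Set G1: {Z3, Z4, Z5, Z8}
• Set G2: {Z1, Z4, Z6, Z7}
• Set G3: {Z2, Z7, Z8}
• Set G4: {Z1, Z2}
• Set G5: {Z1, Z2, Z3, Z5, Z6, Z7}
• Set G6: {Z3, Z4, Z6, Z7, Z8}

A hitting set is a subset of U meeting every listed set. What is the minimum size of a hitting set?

2

The 2 elements {Z1, Z8} hit every set.
The sets G1, G4 are pairwise disjoint, so any hitting set needs a separate element for each — at least 2. Hence 2 is optimal.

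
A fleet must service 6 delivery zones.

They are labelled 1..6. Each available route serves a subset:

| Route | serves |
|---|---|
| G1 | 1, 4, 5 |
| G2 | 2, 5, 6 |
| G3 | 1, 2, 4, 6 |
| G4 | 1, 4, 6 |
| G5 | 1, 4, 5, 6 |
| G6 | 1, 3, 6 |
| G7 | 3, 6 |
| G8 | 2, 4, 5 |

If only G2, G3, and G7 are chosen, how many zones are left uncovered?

0

Union of G2, G3, G7 = {1, 2, 3, 4, 5, 6} — that's every zone, so 0 are uncovered.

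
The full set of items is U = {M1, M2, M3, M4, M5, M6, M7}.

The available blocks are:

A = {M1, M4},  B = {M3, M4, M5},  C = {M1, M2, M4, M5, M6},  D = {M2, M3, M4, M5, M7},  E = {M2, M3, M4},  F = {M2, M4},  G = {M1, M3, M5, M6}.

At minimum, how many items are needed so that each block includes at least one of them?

H = {M4, M5} meets every block (each contains at least one member of H), and |H| = 2.
The blocks F, G are pairwise disjoint, so any hitting set needs a separate item for each — at least 2. Hence 2 is optimal.

2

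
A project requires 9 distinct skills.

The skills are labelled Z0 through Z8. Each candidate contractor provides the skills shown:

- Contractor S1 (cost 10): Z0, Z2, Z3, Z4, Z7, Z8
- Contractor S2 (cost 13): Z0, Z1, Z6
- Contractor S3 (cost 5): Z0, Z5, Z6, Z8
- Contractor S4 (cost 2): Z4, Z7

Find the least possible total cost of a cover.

28

S1, S2, S3 together cover every skill (S1 ∪ S2 ∪ S3 = {Z0, Z1, Z2, Z3, Z4, Z5, Z6, Z7, Z8}); total cost 10 + 13 + 5 = 28.
The greedy pick S4, S3, S1, S2 costs 30; no covering selection beats 28.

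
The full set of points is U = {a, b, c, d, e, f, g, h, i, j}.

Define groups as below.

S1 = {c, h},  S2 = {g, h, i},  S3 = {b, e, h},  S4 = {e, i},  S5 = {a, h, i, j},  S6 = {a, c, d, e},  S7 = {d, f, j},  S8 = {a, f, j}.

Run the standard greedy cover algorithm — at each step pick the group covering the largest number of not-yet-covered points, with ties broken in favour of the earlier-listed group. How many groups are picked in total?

Greedy: pick S5 (covers 4 new) → pick S6 (covers 3 new) → pick S2 (covers 1 new) → pick S3 (covers 1 new) → pick S7 (covers 1 new). Total picks: 5.
(The true minimum cover uses only 4 groups, so greedy is not optimal here.)

5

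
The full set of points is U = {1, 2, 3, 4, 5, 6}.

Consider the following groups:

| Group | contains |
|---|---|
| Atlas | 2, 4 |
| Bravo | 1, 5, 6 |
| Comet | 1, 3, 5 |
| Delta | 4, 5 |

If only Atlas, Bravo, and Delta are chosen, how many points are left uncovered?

Union of Atlas, Bravo, Delta = {1, 2, 4, 5, 6}.
Not covered: 3 — 1 point.

1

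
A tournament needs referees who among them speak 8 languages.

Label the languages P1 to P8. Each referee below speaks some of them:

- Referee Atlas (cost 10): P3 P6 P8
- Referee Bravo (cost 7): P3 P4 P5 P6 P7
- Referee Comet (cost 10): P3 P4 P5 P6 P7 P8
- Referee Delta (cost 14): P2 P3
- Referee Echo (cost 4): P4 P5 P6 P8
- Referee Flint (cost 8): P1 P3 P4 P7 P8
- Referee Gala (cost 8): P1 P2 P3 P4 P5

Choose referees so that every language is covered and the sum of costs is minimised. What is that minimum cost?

Comet, Gala together cover every language (Comet ∪ Gala = {P1, P2, P3, P4, P5, P6, P7, P8}); total cost 10 + 8 = 18.
The greedy pick Echo, Flint, Gala costs 20; no covering selection beats 18.

18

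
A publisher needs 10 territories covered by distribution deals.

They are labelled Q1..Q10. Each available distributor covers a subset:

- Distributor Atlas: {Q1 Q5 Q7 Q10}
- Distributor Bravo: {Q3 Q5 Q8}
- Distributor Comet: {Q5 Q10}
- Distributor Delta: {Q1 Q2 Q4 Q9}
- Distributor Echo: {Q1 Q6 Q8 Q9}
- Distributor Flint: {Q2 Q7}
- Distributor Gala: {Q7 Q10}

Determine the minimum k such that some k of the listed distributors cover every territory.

Take {Atlas, Bravo, Delta, Echo}. Their union is {Q1, Q2, Q3, Q4, Q5, Q6, Q7, Q8, Q9, Q10}, which is all 10 territories.
No 3 of the 7 distributors cover everything (all 35 combinations miss at least one territory), so 4 is optimal.

4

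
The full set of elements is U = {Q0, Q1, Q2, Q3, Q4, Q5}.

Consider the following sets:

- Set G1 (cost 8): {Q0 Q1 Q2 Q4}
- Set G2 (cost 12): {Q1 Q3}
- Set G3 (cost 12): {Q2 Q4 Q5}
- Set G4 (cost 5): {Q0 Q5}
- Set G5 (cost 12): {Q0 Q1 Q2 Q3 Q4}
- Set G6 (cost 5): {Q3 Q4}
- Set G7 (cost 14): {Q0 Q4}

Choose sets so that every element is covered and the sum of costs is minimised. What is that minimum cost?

G4, G5 together cover every element (G4 ∪ G5 = {Q0, Q1, Q2, Q3, Q4, Q5}); total cost 5 + 12 = 17.
The greedy pick G1, G4, G6 costs 18; no covering selection beats 17.

17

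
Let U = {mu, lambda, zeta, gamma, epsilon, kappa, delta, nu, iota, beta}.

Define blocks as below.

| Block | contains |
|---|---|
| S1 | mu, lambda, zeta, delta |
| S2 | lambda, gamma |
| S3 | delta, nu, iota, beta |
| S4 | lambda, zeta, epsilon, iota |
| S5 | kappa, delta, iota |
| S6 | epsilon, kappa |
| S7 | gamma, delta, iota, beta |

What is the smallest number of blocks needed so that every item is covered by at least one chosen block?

4

Take {S1, S2, S3, S6}. Their union is {mu, lambda, zeta, gamma, epsilon, kappa, delta, nu, iota, beta}, which is all 10 items.
No 3 of the 7 blocks cover everything (all 35 combinations miss at least one item), so 4 is optimal.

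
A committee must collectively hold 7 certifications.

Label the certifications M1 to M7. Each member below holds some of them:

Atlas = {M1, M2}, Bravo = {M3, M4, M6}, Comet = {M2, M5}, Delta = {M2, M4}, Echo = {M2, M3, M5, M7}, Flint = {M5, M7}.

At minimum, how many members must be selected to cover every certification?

3

Atlas and Bravo and Echo together: Atlas ∪ Bravo ∪ Echo = {M1, M2, M3, M4, M5, M6, M7} — every certification is covered.
Only Atlas contains M1, so Atlas is forced; the remaining 5 certifications need at least 2 more members (each remaining member adds at most 3) — so at least 3 members are needed, and 3 is optimal.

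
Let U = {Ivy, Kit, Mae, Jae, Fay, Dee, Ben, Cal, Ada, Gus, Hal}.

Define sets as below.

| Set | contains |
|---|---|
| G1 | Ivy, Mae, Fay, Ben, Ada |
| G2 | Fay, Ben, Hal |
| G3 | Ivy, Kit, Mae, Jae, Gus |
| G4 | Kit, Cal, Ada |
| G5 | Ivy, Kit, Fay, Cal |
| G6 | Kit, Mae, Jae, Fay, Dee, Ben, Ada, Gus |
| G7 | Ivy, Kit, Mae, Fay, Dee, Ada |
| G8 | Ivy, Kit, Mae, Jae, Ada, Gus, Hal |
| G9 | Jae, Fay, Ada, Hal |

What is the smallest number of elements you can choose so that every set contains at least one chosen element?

H = {Kit, Fay} meets every set (each contains at least one member of H), and |H| = 2.
The sets G2, G3 are pairwise disjoint, so any hitting set needs a separate element for each — at least 2. Hence 2 is optimal.

2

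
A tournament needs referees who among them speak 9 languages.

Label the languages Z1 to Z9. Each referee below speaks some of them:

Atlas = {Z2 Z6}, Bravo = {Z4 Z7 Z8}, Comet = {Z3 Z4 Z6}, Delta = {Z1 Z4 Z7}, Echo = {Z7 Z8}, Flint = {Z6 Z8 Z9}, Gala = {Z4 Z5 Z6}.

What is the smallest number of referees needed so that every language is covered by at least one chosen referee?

5

Atlas and Comet and Delta and Flint and Gala together: Atlas ∪ Comet ∪ Delta ∪ Flint ∪ Gala = {Z1, Z2, Z3, Z4, Z5, Z6, Z7, Z8, Z9} — every language is covered.
No 4 of the 7 referees cover everything (all 35 combinations miss at least one language), so 5 is optimal.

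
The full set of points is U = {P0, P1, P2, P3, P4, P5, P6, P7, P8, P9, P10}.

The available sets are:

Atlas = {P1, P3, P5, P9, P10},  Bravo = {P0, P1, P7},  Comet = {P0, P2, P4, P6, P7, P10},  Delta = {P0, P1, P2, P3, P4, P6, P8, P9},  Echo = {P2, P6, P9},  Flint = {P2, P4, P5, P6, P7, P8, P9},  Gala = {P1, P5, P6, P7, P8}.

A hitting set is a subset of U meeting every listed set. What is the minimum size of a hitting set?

H = {P1, P6} meets every set (each contains at least one member of H), and |H| = 2.
The sets Bravo, Echo are pairwise disjoint, so any hitting set needs a separate point for each — at least 2. Hence 2 is optimal.

2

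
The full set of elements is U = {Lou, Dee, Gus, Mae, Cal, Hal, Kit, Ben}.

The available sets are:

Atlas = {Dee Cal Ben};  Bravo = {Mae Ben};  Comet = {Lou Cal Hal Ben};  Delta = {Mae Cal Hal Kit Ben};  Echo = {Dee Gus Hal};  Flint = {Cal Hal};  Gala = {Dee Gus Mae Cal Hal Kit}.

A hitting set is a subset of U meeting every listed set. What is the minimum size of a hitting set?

2

The 2 elements {Hal, Ben} hit every set.
The sets Bravo, Flint are pairwise disjoint, so any hitting set needs a separate element for each — at least 2. Hence 2 is optimal.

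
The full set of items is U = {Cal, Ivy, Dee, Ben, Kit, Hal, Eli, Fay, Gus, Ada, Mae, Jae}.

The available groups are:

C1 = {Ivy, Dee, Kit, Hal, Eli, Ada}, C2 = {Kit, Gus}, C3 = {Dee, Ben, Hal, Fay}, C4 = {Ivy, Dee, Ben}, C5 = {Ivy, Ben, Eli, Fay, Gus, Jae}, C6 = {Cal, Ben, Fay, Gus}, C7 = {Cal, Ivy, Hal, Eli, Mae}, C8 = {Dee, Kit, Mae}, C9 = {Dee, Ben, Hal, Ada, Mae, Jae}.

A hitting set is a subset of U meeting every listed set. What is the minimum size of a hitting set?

3

H = {Dee, Eli, Gus} meets every group (each contains at least one member of H), and |H| = 3.
No choice of 2 items meets every group, so 3 is the minimum.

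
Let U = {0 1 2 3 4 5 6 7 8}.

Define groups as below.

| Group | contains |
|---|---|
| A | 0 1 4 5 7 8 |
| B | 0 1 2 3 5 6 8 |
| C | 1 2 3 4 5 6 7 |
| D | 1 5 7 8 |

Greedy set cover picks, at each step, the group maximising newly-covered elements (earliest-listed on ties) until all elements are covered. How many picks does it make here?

Greedy: pick B (covers 7 new) → pick A (covers 2 new). Total picks: 2.

2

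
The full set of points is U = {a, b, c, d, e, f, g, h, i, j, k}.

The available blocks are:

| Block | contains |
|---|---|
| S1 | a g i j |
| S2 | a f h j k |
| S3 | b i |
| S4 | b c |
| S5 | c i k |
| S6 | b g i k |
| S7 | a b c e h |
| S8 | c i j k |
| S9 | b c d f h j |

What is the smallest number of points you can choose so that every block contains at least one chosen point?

T = {a, c, i} meets every block (each contains at least one member of T), and |T| = 3.
No choice of 2 points meets every block, so 3 is the minimum.

3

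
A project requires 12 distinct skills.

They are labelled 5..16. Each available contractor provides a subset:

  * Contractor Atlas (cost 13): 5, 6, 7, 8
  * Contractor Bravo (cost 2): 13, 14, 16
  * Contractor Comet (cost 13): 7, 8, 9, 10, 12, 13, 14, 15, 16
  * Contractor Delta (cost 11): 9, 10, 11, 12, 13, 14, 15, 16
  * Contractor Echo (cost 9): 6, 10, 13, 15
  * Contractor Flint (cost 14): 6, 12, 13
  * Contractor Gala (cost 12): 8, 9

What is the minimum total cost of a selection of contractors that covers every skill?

Atlas, Delta together cover every skill (Atlas ∪ Delta = {5, 6, 7, 8, 9, 10, 11, 12, 13, 14, 15, 16}); total cost 13 + 11 = 24.
The greedy pick Bravo, Comet, Atlas, Delta costs 39; no covering selection beats 24.

24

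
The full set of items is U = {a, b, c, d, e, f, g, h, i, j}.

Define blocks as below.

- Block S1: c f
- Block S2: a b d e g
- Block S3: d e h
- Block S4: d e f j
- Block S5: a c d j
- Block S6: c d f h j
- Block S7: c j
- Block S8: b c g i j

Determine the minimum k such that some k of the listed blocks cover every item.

Take {S2, S6, S8}. Their union is {a, b, c, d, e, f, g, h, i, j}, which is all 10 items.
Only S8 contains i, so S8 is forced; the remaining 5 items need at least 2 more blocks (each remaining block adds at most 3) — so at least 3 blocks are needed, and 3 is optimal.

3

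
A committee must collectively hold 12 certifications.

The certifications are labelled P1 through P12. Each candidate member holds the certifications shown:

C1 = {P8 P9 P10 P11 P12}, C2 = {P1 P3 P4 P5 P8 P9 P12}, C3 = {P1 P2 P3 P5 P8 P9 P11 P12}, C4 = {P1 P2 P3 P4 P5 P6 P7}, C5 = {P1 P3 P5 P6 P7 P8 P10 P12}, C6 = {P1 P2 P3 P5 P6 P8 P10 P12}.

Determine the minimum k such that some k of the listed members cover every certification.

2

C1 and C4 together: C1 ∪ C4 = {P1, P2, P3, P4, P5, P6, P7, P8, P9, P10, P11, P12} — every certification is covered.
No single member has all 12 certifications (the largest, C3, has 8), so 2 is optimal.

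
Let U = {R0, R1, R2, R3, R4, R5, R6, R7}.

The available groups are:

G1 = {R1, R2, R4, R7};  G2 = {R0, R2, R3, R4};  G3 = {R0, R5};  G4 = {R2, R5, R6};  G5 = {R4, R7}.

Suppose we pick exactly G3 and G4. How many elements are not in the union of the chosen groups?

4

Union of G3, G4 = {R0, R2, R5, R6}.
Not covered: R1, R3, R4, R7 — 4 elements.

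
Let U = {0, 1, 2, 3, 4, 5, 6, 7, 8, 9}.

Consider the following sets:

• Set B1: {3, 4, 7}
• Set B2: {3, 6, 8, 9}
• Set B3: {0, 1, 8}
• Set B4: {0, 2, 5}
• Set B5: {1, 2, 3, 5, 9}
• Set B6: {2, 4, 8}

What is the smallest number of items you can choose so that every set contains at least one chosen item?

3

Take H = {2, 4, 8}. Each listed set contains at least one of these, so H is a hitting set of size 3.
No choice of 2 items meets every set, so 3 is the minimum.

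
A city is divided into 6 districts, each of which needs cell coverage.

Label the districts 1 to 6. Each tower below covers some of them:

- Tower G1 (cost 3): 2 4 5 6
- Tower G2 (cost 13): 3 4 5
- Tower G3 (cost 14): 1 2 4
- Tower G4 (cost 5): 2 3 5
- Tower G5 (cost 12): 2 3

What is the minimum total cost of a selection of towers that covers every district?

G1, G3, G4 together cover every district (G1 ∪ G3 ∪ G4 = {1, 2, 3, 4, 5, 6}); total cost 3 + 14 + 5 = 22.
No covering selection has total cost below 22.

22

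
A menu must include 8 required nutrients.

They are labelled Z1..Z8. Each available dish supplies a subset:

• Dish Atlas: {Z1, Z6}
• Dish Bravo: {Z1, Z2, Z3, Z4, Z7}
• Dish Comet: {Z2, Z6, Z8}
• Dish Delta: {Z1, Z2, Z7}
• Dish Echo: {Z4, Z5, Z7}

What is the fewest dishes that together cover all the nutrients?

Take {Bravo, Comet, Echo}. Their union is {Z1, Z2, Z3, Z4, Z5, Z6, Z7, Z8}, which is all 8 nutrients.
Only Bravo contains Z3, so Bravo is forced; the remaining 3 nutrients need at least 2 more dishes (each remaining dish adds at most 2) — so at least 3 dishes are needed, and 3 is optimal.

3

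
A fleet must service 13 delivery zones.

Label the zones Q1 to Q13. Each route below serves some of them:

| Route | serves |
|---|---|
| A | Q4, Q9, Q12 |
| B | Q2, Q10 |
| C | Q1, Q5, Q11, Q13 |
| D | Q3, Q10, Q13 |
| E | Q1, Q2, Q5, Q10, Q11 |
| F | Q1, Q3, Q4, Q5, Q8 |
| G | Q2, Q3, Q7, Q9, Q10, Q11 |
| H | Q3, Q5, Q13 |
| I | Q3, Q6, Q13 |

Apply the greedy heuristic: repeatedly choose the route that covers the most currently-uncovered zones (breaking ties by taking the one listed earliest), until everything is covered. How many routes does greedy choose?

4

Greedy: pick G (covers 6 new) → pick F (covers 4 new) → pick I (covers 2 new) → pick A (covers 1 new). Total picks: 4.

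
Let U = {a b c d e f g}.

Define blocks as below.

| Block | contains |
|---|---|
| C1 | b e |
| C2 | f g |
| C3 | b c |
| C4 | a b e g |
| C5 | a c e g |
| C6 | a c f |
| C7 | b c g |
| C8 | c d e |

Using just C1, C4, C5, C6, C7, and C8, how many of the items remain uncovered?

Union of C1, C4, C5, C6, C7, C8 = {a, b, c, d, e, f, g} — that's every item, so 0 are uncovered.

0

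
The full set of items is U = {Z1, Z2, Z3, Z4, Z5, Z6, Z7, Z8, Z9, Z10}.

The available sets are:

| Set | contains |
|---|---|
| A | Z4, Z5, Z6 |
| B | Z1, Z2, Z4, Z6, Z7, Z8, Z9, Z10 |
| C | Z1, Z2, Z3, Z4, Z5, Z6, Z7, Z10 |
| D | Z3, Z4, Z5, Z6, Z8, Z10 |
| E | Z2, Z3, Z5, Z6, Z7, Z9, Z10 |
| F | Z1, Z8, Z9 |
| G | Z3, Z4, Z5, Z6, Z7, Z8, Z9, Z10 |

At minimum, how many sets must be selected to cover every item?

Take {C, F}. Their union is {Z1, Z2, Z3, Z4, Z5, Z6, Z7, Z8, Z9, Z10}, which is all 10 items.
No single set has all 10 items (the largest, B, has 8), so 2 is optimal.

2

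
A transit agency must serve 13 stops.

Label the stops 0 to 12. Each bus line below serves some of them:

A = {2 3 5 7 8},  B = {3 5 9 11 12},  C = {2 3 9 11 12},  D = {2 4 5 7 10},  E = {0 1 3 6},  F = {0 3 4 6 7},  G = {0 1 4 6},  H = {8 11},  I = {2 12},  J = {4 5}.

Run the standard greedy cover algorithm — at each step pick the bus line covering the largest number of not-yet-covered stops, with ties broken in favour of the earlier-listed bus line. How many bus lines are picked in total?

Greedy: pick A (covers 5 new) → pick G (covers 4 new) → pick B (covers 3 new) → pick D (covers 1 new). Total picks: 4.

4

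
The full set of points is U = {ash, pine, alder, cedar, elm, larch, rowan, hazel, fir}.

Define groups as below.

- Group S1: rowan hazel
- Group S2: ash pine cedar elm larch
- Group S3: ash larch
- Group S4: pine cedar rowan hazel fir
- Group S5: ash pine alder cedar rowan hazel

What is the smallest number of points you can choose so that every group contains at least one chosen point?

2

H = {ash, hazel} meets every group (each contains at least one member of H), and |H| = 2.
The groups S1, S3 are pairwise disjoint, so any hitting set needs a separate point for each — at least 2. Hence 2 is optimal.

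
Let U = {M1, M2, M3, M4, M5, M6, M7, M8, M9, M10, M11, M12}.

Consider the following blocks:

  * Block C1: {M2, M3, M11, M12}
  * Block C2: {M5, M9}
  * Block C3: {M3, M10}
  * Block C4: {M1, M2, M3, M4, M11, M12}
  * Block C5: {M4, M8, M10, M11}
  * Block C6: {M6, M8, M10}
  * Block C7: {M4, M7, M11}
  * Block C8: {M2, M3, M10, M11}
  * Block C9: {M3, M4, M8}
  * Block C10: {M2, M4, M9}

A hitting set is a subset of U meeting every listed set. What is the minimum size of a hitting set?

The 4 elements {M8, M9, M10, M11} hit every block.
No choice of 3 elements meets every block, so 4 is the minimum.

4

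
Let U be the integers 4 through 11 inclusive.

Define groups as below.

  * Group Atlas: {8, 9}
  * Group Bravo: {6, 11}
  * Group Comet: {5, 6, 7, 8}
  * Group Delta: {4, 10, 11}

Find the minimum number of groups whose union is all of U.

Take {Atlas, Comet, Delta}. Their union is {4, 5, 6, 7, 8, 9, 10, 11}, which is all 8 points.
Only Delta contains 4, so Delta is forced; the remaining 5 points need at least 2 more groups (each remaining group adds at most 4) — so at least 3 groups are needed, and 3 is optimal.

3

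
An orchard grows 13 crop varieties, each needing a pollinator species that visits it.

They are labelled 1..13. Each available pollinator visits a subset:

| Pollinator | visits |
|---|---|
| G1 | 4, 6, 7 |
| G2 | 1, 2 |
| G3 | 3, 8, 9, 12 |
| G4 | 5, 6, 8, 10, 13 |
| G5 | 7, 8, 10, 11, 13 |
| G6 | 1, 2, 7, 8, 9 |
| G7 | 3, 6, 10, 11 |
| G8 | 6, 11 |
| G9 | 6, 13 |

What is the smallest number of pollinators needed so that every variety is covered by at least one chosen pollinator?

G1 and G2 and G3 and G4 and G5 together: G1 ∪ G2 ∪ G3 ∪ G4 ∪ G5 = {1, 2, 3, 4, 5, 6, 7, 8, 9, 10, 11, 12, 13} — every variety is covered.
No 4 of the 9 pollinators cover everything (all 126 combinations miss at least one variety), so 5 is optimal.

5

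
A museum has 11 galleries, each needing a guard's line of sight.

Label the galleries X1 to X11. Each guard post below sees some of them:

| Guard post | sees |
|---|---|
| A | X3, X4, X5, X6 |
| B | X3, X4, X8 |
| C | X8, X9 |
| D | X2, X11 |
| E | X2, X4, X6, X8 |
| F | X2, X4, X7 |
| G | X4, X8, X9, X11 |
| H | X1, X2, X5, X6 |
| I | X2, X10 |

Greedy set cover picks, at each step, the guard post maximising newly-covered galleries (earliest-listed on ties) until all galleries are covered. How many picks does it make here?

5

Greedy: pick A (covers 4 new) → pick G (covers 3 new) → pick F (covers 2 new) → pick H (covers 1 new) → pick I (covers 1 new). Total picks: 5.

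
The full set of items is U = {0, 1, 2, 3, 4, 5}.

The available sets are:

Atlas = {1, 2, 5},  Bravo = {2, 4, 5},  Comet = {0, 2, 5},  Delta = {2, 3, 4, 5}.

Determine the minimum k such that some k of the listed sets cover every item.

Take {Atlas, Comet, Delta}. Their union is {0, 1, 2, 3, 4, 5}, which is all 6 items.
Only Comet contains 0, so Comet is forced; the remaining 3 items need at least 2 more sets (each remaining set adds at most 2) — so at least 3 sets are needed, and 3 is optimal.

3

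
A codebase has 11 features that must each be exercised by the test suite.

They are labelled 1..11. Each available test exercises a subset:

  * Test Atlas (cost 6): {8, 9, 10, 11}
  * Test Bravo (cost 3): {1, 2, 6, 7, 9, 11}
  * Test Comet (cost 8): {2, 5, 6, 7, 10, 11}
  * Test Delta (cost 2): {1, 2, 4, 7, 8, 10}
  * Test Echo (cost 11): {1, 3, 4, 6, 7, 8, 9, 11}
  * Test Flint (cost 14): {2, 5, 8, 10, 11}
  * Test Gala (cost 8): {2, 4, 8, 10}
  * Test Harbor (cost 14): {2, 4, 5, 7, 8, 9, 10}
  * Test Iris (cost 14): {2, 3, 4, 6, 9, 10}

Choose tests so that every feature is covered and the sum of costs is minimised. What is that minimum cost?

Comet, Echo together cover every feature (Comet ∪ Echo = {1, 2, 3, 4, 5, 6, 7, 8, 9, 10, 11}); total cost 8 + 11 = 19.
The greedy pick Delta, Bravo, Comet, Echo costs 24; no covering selection beats 19.

19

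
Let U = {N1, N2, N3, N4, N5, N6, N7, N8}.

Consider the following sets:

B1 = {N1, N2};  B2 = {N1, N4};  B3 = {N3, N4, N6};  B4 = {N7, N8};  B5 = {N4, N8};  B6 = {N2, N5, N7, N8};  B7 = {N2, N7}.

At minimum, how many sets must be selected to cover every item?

B2 and B3 and B6 together: B2 ∪ B3 ∪ B6 = {N1, N2, N3, N4, N5, N6, N7, N8} — every item is covered.
Only B3 contains N3, so B3 is forced; the remaining 5 items need at least 2 more sets (each remaining set adds at most 4) — so at least 3 sets are needed, and 3 is optimal.

3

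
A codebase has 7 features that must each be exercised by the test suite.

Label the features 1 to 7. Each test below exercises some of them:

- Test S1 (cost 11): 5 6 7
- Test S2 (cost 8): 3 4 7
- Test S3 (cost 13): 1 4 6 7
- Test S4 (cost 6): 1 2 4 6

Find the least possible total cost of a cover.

25

S1, S2, S4 together cover every feature (S1 ∪ S2 ∪ S4 = {1, 2, 3, 4, 5, 6, 7}); total cost 11 + 8 + 6 = 25.
No covering selection has total cost below 25.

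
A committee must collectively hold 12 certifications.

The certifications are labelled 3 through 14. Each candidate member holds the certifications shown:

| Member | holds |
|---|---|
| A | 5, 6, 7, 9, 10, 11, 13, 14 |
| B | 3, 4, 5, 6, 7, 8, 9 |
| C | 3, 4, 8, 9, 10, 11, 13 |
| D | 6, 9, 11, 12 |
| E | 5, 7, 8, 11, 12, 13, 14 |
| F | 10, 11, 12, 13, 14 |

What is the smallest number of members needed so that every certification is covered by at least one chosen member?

2

B and F together: B ∪ F = {3, 4, 5, 6, 7, 8, 9, 10, 11, 12, 13, 14} — every certification is covered.
No single member has all 12 certifications (the largest, A, has 8), so 2 is optimal.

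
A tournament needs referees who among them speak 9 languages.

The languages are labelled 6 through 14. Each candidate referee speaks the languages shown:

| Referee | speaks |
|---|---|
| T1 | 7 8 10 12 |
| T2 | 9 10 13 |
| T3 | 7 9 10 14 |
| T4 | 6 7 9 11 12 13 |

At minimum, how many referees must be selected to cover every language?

Take {T1, T3, T4}. Their union is {6, 7, 8, 9, 10, 11, 12, 13, 14}, which is all 9 languages.
Only T4 contains 6, so T4 is forced; the remaining 3 languages need at least 2 more referees (each remaining referee adds at most 2) — so at least 3 referees are needed, and 3 is optimal.

3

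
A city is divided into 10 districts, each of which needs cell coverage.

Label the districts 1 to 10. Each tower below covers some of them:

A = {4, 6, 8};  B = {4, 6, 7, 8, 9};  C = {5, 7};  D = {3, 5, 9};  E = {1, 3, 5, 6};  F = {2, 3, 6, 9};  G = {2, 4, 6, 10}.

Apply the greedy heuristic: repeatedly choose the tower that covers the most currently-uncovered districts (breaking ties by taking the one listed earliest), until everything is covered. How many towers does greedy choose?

3

Greedy: pick B (covers 5 new) → pick E (covers 3 new) → pick G (covers 2 new). Total picks: 3.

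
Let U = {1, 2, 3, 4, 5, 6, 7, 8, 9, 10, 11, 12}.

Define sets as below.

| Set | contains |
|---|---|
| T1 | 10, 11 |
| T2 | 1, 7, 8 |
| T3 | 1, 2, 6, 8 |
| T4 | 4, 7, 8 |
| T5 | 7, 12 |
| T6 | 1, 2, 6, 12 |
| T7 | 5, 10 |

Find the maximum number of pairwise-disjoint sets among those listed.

3

T4, T6, T7 are pairwise disjoint (T4={4,7,8}; T6={1,2,6,12}; T7={5,10}).
Every remaining set overlaps one of these, and no 4 of the listed sets are pairwise disjoint, so 3 is the maximum.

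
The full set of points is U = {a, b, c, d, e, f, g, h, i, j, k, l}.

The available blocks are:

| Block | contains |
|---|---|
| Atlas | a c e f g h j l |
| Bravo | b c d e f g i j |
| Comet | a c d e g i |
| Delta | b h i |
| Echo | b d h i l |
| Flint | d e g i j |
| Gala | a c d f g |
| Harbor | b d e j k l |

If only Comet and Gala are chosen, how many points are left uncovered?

5

Union of Comet, Gala = {a, c, d, e, f, g, i}.
Not covered: b, h, j, k, l — 5 points.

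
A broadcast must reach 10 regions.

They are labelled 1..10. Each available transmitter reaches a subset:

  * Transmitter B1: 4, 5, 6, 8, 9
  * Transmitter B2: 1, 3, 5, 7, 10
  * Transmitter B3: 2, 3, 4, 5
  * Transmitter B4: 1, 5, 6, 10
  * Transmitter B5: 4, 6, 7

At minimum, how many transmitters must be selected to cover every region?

3

Take {B1, B2, B3}. Their union is {1, 2, 3, 4, 5, 6, 7, 8, 9, 10}, which is all 10 regions.
Only B3 contains 2, so B3 is forced; the remaining 6 regions need at least 2 more transmitters (each remaining transmitter adds at most 3) — so at least 3 transmitters are needed, and 3 is optimal.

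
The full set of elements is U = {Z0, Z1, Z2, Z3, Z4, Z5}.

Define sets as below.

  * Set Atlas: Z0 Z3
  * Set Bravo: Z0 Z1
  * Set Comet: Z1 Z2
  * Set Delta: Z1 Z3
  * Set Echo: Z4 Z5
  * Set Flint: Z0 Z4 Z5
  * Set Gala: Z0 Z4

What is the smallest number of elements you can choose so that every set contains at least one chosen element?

3

The 3 elements {Z1, Z3, Z4} hit every set.
The sets Atlas, Comet, Echo are pairwise disjoint, so any hitting set needs a separate element for each — at least 3. Hence 3 is optimal.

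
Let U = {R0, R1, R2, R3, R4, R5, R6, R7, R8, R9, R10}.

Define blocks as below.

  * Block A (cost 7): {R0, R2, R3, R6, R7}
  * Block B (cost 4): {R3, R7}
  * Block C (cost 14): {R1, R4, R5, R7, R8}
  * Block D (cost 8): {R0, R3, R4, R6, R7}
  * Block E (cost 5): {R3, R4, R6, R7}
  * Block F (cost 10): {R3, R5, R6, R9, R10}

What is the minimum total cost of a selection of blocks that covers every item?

31

A, C, F together cover every item (A ∪ C ∪ F = {R0, R1, R2, R3, R4, R5, R6, R7, R8, R9, R10}); total cost 7 + 14 + 10 = 31.
The greedy pick E, F, A, C costs 36; no covering selection beats 31.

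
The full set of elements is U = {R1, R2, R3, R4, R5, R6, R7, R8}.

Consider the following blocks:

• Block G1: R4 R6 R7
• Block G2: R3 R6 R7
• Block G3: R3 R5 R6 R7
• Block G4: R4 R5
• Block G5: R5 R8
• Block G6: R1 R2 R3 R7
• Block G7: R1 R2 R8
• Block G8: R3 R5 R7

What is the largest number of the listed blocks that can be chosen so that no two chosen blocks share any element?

G2, G4, G7 are pairwise disjoint (G2={R3,R6,R7}; G4={R4,R5}; G7={R1,R2,R8}).
Every remaining block overlaps one of these, and no 4 of the listed blocks are pairwise disjoint, so 3 is the maximum.

3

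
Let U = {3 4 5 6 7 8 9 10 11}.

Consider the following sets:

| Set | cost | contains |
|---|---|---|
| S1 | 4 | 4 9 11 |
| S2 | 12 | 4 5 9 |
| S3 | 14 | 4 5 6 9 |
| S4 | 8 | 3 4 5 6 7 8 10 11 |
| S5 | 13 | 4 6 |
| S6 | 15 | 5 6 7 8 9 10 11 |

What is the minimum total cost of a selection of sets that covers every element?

S1, S4 together cover every element (S1 ∪ S4 = {3, 4, 5, 6, 7, 8, 9, 10, 11}); total cost 4 + 8 = 12.
No covering selection has total cost below 12.

12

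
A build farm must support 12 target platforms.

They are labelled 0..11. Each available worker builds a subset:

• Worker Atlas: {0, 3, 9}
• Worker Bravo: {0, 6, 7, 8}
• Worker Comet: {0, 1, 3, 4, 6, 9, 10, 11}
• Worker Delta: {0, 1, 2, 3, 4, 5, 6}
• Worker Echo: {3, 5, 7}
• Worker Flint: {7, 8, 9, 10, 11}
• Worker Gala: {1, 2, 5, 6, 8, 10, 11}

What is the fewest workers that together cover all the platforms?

Take {Delta, Flint}. Their union is {0, 1, 2, 3, 4, 5, 6, 7, 8, 9, 10, 11}, which is all 12 platforms.
No single worker has all 12 platforms (the largest, Comet, has 8), so 2 is optimal.

2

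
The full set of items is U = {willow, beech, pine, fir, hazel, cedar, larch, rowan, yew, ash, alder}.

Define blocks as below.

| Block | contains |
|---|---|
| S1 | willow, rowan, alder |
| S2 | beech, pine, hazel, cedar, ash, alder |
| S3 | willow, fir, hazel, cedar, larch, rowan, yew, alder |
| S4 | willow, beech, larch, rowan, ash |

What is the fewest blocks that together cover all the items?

2

Take {S2, S3}. Their union is {willow, beech, pine, fir, hazel, cedar, larch, rowan, yew, ash, alder}, which is all 11 items.
No single block has all 11 items (the largest, S3, has 8), so 2 is optimal.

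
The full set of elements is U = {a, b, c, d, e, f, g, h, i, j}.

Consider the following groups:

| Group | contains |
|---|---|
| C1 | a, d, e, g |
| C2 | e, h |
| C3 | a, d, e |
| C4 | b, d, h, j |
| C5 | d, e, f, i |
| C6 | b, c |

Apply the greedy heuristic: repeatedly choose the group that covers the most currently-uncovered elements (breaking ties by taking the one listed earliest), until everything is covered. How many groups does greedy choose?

Greedy: pick C1 (covers 4 new) → pick C4 (covers 3 new) → pick C5 (covers 2 new) → pick C6 (covers 1 new). Total picks: 4.

4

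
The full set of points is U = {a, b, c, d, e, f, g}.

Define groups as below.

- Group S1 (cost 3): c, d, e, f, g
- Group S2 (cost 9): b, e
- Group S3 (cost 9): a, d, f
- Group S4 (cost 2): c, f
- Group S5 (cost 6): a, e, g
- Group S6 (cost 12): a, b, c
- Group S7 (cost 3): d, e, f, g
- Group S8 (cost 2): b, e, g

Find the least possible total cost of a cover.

11

S1, S5, S8 together cover every point (S1 ∪ S5 ∪ S8 = {a, b, c, d, e, f, g}); total cost 3 + 6 + 2 = 11.
No covering selection has total cost below 11.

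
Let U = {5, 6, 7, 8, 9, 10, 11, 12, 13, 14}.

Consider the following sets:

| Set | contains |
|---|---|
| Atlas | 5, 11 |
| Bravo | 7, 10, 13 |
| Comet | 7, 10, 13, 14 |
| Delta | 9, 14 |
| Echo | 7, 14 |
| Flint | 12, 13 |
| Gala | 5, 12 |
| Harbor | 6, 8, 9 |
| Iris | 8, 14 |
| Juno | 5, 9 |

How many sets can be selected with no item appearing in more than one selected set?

Atlas, Echo, Flint, Harbor are pairwise disjoint (Atlas={5,11}; Echo={7,14}; Flint={12,13}; Harbor={6,8,9}).
Every remaining set overlaps one of these, and no 5 of the listed sets are pairwise disjoint, so 4 is the maximum.

4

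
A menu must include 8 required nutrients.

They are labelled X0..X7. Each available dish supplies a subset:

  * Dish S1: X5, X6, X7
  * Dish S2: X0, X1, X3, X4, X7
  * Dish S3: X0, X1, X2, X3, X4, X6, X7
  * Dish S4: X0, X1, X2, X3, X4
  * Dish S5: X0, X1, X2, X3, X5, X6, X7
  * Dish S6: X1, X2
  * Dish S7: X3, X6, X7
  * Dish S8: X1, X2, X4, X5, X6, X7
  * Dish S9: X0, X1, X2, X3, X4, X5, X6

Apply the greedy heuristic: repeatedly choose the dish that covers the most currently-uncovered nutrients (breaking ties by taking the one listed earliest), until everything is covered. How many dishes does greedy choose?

2

Greedy: pick S3 (covers 7 new) → pick S1 (covers 1 new). Total picks: 2.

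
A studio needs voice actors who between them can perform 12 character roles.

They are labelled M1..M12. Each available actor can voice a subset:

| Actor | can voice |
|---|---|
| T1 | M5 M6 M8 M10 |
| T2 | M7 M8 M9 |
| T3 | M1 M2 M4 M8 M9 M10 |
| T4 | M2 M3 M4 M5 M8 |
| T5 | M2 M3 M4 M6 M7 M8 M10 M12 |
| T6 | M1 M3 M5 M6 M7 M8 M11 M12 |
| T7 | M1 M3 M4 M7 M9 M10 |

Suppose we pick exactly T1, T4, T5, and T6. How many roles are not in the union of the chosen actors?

1

Union of T1, T4, T5, T6 = {M1, M2, M3, M4, M5, M6, M7, M8, M10, M11, M12}.
Not covered: M9 — 1 role.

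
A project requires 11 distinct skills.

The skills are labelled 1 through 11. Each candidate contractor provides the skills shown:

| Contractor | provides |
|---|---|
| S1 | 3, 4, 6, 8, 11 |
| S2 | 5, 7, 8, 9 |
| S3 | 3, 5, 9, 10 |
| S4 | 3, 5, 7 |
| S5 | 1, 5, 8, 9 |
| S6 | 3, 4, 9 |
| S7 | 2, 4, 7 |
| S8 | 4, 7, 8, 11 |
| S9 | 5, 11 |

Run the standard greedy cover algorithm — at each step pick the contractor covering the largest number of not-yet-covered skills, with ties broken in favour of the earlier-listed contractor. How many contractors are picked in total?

5

Greedy: pick S1 (covers 5 new) → pick S2 (covers 3 new) → pick S3 (covers 1 new) → pick S5 (covers 1 new) → pick S7 (covers 1 new). Total picks: 5.
(The true minimum cover uses only 4 contractors, so greedy is not optimal here.)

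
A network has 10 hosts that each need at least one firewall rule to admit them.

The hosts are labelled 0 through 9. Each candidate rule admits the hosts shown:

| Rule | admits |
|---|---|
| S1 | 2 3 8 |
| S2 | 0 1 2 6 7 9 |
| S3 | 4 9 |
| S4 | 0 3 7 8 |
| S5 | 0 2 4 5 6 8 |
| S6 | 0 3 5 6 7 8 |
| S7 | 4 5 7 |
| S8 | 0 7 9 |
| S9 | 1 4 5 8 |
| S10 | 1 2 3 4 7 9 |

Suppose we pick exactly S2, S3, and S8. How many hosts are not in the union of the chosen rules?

Union of S2, S3, S8 = {0, 1, 2, 4, 6, 7, 9}.
Not covered: 3, 5, 8 — 3 hosts.

3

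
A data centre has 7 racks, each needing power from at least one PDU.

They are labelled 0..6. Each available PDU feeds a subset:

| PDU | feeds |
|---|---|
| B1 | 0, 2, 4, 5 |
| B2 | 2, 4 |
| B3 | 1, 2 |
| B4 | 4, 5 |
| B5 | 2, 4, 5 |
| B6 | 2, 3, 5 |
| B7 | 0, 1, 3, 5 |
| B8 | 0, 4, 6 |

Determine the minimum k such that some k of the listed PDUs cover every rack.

3

Take {B2, B7, B8}. Their union is {0, 1, 2, 3, 4, 5, 6}, which is all 7 racks.
Only B8 contains 6, so B8 is forced; the remaining 4 racks need at least 2 more PDUs (each remaining PDU adds at most 3) — so at least 3 PDUs are needed, and 3 is optimal.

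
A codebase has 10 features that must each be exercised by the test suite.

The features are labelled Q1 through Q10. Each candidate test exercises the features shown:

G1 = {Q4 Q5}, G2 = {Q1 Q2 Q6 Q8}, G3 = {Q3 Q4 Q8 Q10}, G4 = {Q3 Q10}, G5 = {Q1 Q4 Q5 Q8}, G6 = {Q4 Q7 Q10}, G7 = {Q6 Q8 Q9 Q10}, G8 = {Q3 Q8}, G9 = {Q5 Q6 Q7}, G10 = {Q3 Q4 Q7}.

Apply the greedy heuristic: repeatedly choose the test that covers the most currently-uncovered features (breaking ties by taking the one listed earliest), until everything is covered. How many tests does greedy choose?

Greedy: pick G2 (covers 4 new) → pick G3 (covers 3 new) → pick G9 (covers 2 new) → pick G7 (covers 1 new). Total picks: 4.

4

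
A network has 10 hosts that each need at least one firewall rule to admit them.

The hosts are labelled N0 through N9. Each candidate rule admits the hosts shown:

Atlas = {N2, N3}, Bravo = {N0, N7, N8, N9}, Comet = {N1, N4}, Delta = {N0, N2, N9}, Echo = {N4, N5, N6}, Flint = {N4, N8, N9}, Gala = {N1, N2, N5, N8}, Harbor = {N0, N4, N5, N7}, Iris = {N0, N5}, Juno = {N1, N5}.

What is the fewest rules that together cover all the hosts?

4

Take {Atlas, Bravo, Echo, Juno}. Their union is {N0, N1, N2, N3, N4, N5, N6, N7, N8, N9}, which is all 10 hosts.
No 3 of the 10 rules cover everything (all 120 combinations miss at least one host), so 4 is optimal.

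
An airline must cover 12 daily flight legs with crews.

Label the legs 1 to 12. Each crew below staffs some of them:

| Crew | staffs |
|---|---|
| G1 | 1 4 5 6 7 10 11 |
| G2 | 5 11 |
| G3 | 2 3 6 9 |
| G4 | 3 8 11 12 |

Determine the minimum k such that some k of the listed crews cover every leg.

3

Take {G1, G3, G4}. Their union is {1, 2, 3, 4, 5, 6, 7, 8, 9, 10, 11, 12}, which is all 12 legs.
Only G1 contains 1, so G1 is forced; the remaining 5 legs need at least 2 more crews (each remaining crew adds at most 3) — so at least 3 crews are needed, and 3 is optimal.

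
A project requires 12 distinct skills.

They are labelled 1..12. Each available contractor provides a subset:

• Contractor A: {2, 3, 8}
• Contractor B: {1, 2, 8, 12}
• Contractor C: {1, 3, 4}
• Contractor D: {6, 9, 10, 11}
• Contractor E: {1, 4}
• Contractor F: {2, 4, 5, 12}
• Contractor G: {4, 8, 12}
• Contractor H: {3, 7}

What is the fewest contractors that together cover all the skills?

Take {B, D, F, H}. Their union is {1, 2, 3, 4, 5, 6, 7, 8, 9, 10, 11, 12}, which is all 12 skills.
Only H contains 7, so H is forced; the remaining 10 skills need at least 3 more contractors (each remaining contractor adds at most 4) — so at least 4 contractors are needed, and 4 is optimal.

4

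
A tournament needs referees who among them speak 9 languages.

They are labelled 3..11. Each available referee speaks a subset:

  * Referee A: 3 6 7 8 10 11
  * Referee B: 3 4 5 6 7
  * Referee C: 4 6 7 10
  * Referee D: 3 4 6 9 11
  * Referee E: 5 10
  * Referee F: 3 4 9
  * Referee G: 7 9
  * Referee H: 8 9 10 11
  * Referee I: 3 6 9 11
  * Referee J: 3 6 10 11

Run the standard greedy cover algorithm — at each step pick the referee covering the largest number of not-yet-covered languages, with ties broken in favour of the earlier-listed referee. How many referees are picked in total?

Greedy: pick A (covers 6 new) → pick B (covers 2 new) → pick D (covers 1 new). Total picks: 3.
(The true minimum cover uses only 2 referees, so greedy is not optimal here.)

3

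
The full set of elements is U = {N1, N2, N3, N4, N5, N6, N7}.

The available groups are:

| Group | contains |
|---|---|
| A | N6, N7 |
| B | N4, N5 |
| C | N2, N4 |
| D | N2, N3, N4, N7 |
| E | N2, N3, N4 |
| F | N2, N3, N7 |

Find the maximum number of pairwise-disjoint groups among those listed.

A, E are pairwise disjoint (A={N6,N7}; E={N2,N3,N4}).
Every remaining group overlaps one of these, and no 3 of the listed groups are pairwise disjoint, so 2 is the maximum.

2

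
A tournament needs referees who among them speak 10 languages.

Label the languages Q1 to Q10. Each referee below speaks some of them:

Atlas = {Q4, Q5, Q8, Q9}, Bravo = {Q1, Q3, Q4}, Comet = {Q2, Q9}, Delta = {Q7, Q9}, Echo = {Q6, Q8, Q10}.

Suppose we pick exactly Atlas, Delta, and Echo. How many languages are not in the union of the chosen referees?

3

Union of Atlas, Delta, Echo = {Q4, Q5, Q6, Q7, Q8, Q9, Q10}.
Not covered: Q1, Q2, Q3 — 3 languages.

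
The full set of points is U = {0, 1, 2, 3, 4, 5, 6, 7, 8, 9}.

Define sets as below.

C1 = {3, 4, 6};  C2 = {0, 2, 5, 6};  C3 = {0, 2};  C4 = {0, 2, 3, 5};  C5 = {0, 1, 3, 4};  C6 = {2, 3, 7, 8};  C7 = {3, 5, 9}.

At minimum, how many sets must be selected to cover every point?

C2, C5, C6, and C7 cover everything between them: the union {0, 1, 2, 3, 4, 5, 6, 7, 8, 9} is all of U.
Only C7 contains 9, so C7 is forced; the remaining 7 points need at least 3 more sets (each remaining set adds at most 3) — so at least 4 sets are needed, and 4 is optimal.

4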